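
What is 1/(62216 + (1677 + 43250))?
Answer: 1/107143 ≈ 9.3333e-6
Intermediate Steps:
1/(62216 + (1677 + 43250)) = 1/(62216 + 44927) = 1/107143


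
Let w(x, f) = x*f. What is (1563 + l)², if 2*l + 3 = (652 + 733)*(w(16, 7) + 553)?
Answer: 213512381476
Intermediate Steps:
w(x, f) = f*x
l = 460511 (l = -3/2 + ((652 + 733)*(7*16 + 553))/2 = -3/2 + (1385*(112 + 553))/2 = -3/2 + (1385*665)/2 = -3/2 + (½)*921025 = -3/2 + 921025/2 = 460511)
(1563 + l)² = (1563 + 460511)² = 462074² = 213512381476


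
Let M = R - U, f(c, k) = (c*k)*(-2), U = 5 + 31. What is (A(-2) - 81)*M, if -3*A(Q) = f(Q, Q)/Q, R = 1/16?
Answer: 142025/48 ≈ 2958.9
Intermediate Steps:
U = 36
f(c, k) = -2*c*k
R = 1/16 ≈ 0.062500
M = -575/16 (M = 1/16 - 1*36 = 1/16 - 36 = -575/16 ≈ -35.938)
A(Q) = 2*Q/3 (A(Q) = -(-2*Q*Q)/(3*Q) = -(-2*Q**2)/(3*Q) = -(-2)*Q/3 = 2*Q/3)
(A(-2) - 81)*M = ((2/3)*(-2) - 81)*(-575/16) = (-4/3 - 81)*(-575/16) = -247/3*(-575/16) = 142025/48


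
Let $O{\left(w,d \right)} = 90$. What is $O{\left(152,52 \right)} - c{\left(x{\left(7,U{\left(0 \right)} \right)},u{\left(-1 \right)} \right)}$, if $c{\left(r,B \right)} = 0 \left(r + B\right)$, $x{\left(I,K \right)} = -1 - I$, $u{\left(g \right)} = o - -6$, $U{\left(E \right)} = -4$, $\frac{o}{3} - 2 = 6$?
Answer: $90$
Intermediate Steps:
$o = 24$ ($o = 6 + 3 \cdot 6 = 6 + 18 = 24$)
$u{\left(g \right)} = 30$ ($u{\left(g \right)} = 24 - -6 = 24 + 6 = 30$)
$c{\left(r,B \right)} = 0$ ($c{\left(r,B \right)} = 0 \left(B + r\right) = 0$)
$O{\left(152,52 \right)} - c{\left(x{\left(7,U{\left(0 \right)} \right)},u{\left(-1 \right)} \right)} = 90 - 0 = 90 + 0 = 90$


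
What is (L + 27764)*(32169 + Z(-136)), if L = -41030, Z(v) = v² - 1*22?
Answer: -671830038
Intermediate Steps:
Z(v) = -22 + v² (Z(v) = v² - 22 = -22 + v²)
(L + 27764)*(32169 + Z(-136)) = (-41030 + 27764)*(32169 + (-22 + (-136)²)) = -13266*(32169 + (-22 + 18496)) = -13266*(32169 + 18474) = -13266*50643 = -671830038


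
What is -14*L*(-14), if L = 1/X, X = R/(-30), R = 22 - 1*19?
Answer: -1960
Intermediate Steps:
R = 3 (R = 22 - 19 = 3)
X = -⅒ (X = 3/(-30) = 3*(-1/30) = -⅒ ≈ -0.10000)
L = -10 (L = 1/(-⅒) = -10)
-14*L*(-14) = -14*(-10)*(-14) = 140*(-14) = -1960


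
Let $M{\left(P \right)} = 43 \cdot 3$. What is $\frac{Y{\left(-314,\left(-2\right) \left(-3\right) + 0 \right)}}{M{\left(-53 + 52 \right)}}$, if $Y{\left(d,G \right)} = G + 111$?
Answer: $\frac{39}{43} \approx 0.90698$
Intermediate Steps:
$Y{\left(d,G \right)} = 111 + G$
$M{\left(P \right)} = 129$
$\frac{Y{\left(-314,\left(-2\right) \left(-3\right) + 0 \right)}}{M{\left(-53 + 52 \right)}} = \frac{111 + \left(\left(-2\right) \left(-3\right) + 0\right)}{129} = \left(111 + \left(6 + 0\right)\right) \frac{1}{129} = \left(111 + 6\right) \frac{1}{129} = 117 \cdot \frac{1}{129} = \frac{39}{43}$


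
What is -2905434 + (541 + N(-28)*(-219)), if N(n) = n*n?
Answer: -3076589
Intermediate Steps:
N(n) = n²
-2905434 + (541 + N(-28)*(-219)) = -2905434 + (541 + (-28)²*(-219)) = -2905434 + (541 + 784*(-219)) = -2905434 + (541 - 171696) = -2905434 - 171155 = -3076589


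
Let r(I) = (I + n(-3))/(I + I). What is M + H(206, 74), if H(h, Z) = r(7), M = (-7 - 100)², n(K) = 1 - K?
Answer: 160297/14 ≈ 11450.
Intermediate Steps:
r(I) = (4 + I)/(2*I) (r(I) = (I + (1 - 1*(-3)))/(I + I) = (I + (1 + 3))/((2*I)) = (I + 4)*(1/(2*I)) = (4 + I)*(1/(2*I)) = (4 + I)/(2*I))
M = 11449 (M = (-107)² = 11449)
H(h, Z) = 11/14 (H(h, Z) = (½)*(4 + 7)/7 = (½)*(⅐)*11 = 11/14)
M + H(206, 74) = 11449 + 11/14 = 160297/14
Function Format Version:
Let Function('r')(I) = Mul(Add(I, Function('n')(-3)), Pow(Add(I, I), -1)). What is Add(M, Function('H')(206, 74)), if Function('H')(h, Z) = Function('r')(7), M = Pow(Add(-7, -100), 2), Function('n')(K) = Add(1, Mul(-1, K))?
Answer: Rational(160297, 14) ≈ 11450.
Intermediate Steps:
Function('r')(I) = Mul(Rational(1, 2), Pow(I, -1), Add(4, I)) (Function('r')(I) = Mul(Add(I, Add(1, Mul(-1, -3))), Pow(Add(I, I), -1)) = Mul(Add(I, Add(1, 3)), Pow(Mul(2, I), -1)) = Mul(Add(I, 4), Mul(Rational(1, 2), Pow(I, -1))) = Mul(Add(4, I), Mul(Rational(1, 2), Pow(I, -1))) = Mul(Rational(1, 2), Pow(I, -1), Add(4, I)))
M = 11449 (M = Pow(-107, 2) = 11449)
Function('H')(h, Z) = Rational(11, 14) (Function('H')(h, Z) = Mul(Rational(1, 2), Pow(7, -1), Add(4, 7)) = Mul(Rational(1, 2), Rational(1, 7), 11) = Rational(11, 14))
Add(M, Function('H')(206, 74)) = Add(11449, Rational(11, 14)) = Rational(160297, 14)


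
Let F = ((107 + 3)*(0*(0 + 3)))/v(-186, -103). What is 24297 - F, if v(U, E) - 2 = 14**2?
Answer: 24297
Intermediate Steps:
v(U, E) = 198 (v(U, E) = 2 + 14**2 = 2 + 196 = 198)
F = 0 (F = ((107 + 3)*(0*(0 + 3)))/198 = (110*(0*3))*(1/198) = (110*0)*(1/198) = 0*(1/198) = 0)
24297 - F = 24297 - 1*0 = 24297 + 0 = 24297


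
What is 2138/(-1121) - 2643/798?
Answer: -81911/15694 ≈ -5.2193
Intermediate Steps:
2138/(-1121) - 2643/798 = 2138*(-1/1121) - 2643*1/798 = -2138/1121 - 881/266 = -81911/15694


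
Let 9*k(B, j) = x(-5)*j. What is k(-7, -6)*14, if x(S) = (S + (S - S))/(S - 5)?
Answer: -14/3 ≈ -4.6667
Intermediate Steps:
x(S) = S/(-5 + S) (x(S) = (S + 0)/(-5 + S) = S/(-5 + S))
k(B, j) = j/18 (k(B, j) = ((-5/(-5 - 5))*j)/9 = ((-5/(-10))*j)/9 = ((-5*(-⅒))*j)/9 = (j/2)/9 = j/18)
k(-7, -6)*14 = ((1/18)*(-6))*14 = -⅓*14 = -14/3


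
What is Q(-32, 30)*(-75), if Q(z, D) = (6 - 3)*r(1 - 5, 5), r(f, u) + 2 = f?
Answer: 1350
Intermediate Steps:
r(f, u) = -2 + f
Q(z, D) = -18 (Q(z, D) = (6 - 3)*(-2 + (1 - 5)) = 3*(-2 - 4) = 3*(-6) = -18)
Q(-32, 30)*(-75) = -18*(-75) = 1350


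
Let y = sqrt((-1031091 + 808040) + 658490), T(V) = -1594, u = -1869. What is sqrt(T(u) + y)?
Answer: sqrt(-1594 + sqrt(435439)) ≈ 30.563*I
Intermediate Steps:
y = sqrt(435439) (y = sqrt(-223051 + 658490) = sqrt(435439) ≈ 659.88)
sqrt(T(u) + y) = sqrt(-1594 + sqrt(435439))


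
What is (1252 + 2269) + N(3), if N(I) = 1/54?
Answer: 190135/54 ≈ 3521.0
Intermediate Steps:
N(I) = 1/54
(1252 + 2269) + N(3) = (1252 + 2269) + 1/54 = 3521 + 1/54 = 190135/54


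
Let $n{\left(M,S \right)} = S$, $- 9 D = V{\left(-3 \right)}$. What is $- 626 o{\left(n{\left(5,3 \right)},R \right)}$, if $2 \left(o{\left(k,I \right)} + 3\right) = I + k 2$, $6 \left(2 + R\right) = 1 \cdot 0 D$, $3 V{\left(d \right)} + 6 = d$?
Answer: $626$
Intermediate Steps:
$V{\left(d \right)} = -2 + \frac{d}{3}$
$D = \frac{1}{3}$ ($D = - \frac{-2 + \frac{1}{3} \left(-3\right)}{9} = - \frac{-2 - 1}{9} = \left(- \frac{1}{9}\right) \left(-3\right) = \frac{1}{3} \approx 0.33333$)
$R = -2$ ($R = -2 + \frac{1 \cdot 0 \cdot \frac{1}{3}}{6} = -2 + \frac{0 \cdot \frac{1}{3}}{6} = -2 + \frac{1}{6} \cdot 0 = -2 + 0 = -2$)
$o{\left(k,I \right)} = -3 + k + \frac{I}{2}$ ($o{\left(k,I \right)} = -3 + \frac{I + k 2}{2} = -3 + \frac{I + 2 k}{2} = -3 + \left(k + \frac{I}{2}\right) = -3 + k + \frac{I}{2}$)
$- 626 o{\left(n{\left(5,3 \right)},R \right)} = - 626 \left(-3 + 3 + \frac{1}{2} \left(-2\right)\right) = - 626 \left(-3 + 3 - 1\right) = \left(-626\right) \left(-1\right) = 626$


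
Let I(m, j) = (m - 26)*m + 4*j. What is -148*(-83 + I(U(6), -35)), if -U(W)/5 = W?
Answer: -215636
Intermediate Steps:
U(W) = -5*W
I(m, j) = 4*j + m*(-26 + m) (I(m, j) = (-26 + m)*m + 4*j = m*(-26 + m) + 4*j = 4*j + m*(-26 + m))
-148*(-83 + I(U(6), -35)) = -148*(-83 + ((-5*6)**2 - (-130)*6 + 4*(-35))) = -148*(-83 + ((-30)**2 - 26*(-30) - 140)) = -148*(-83 + (900 + 780 - 140)) = -148*(-83 + 1540) = -148*1457 = -215636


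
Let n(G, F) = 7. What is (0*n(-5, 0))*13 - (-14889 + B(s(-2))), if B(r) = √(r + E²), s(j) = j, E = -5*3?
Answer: 14889 - √223 ≈ 14874.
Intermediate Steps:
E = -15
B(r) = √(225 + r) (B(r) = √(r + (-15)²) = √(r + 225) = √(225 + r))
(0*n(-5, 0))*13 - (-14889 + B(s(-2))) = (0*7)*13 - (-14889 + √(225 - 2)) = 0*13 - (-14889 + √223) = 0 + (14889 - √223) = 14889 - √223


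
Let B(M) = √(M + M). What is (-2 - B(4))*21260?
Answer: -42520 - 42520*√2 ≈ -1.0265e+5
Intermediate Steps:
B(M) = √2*√M (B(M) = √(2*M) = √2*√M)
(-2 - B(4))*21260 = (-2 - √2*√4)*21260 = (-2 - √2*2)*21260 = (-2 - 2*√2)*21260 = -42520 - 42520*√2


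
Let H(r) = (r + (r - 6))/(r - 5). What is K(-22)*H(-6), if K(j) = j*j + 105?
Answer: 10602/11 ≈ 963.82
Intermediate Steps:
K(j) = 105 + j² (K(j) = j² + 105 = 105 + j²)
H(r) = (-6 + 2*r)/(-5 + r) (H(r) = (r + (-6 + r))/(-5 + r) = (-6 + 2*r)/(-5 + r))
K(-22)*H(-6) = (105 + (-22)²)*(2*(-3 - 6)/(-5 - 6)) = (105 + 484)*(2*(-9)/(-11)) = 589*(2*(-1/11)*(-9)) = 589*(18/11) = 10602/11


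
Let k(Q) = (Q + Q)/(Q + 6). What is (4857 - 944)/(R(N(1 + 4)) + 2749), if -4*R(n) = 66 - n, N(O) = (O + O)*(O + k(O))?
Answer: 43043/30220 ≈ 1.4243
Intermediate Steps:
k(Q) = 2*Q/(6 + Q) (k(Q) = (2*Q)/(6 + Q) = 2*Q/(6 + Q))
N(O) = 2*O*(O + 2*O/(6 + O)) (N(O) = (O + O)*(O + 2*O/(6 + O)) = (2*O)*(O + 2*O/(6 + O)) = 2*O*(O + 2*O/(6 + O)))
R(n) = -33/2 + n/4 (R(n) = -(66 - n)/4 = -33/2 + n/4)
(4857 - 944)/(R(N(1 + 4)) + 2749) = (4857 - 944)/((-33/2 + (2*(1 + 4)²*(8 + (1 + 4))/(6 + (1 + 4)))/4) + 2749) = 3913/((-33/2 + (2*5²*(8 + 5)/(6 + 5))/4) + 2749) = 3913/((-33/2 + (2*25*13/11)/4) + 2749) = 3913/((-33/2 + (2*25*(1/11)*13)/4) + 2749) = 3913/((-33/2 + (¼)*(650/11)) + 2749) = 3913/((-33/2 + 325/22) + 2749) = 3913/(-19/11 + 2749) = 3913/(30220/11) = 3913*(11/30220) = 43043/30220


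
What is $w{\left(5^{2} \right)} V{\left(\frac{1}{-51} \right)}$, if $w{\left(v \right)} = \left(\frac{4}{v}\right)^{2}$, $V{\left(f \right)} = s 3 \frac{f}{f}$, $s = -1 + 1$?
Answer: $0$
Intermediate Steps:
$s = 0$
$V{\left(f \right)} = 0$ ($V{\left(f \right)} = 0 \cdot 3 \frac{f}{f} = 0 \cdot 1 = 0$)
$w{\left(v \right)} = \frac{16}{v^{2}}$
$w{\left(5^{2} \right)} V{\left(\frac{1}{-51} \right)} = \frac{16}{625} \cdot 0 = 0$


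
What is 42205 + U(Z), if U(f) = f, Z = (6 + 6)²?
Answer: 42349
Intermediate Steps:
Z = 144 (Z = 12² = 144)
42205 + U(Z) = 42205 + 144 = 42349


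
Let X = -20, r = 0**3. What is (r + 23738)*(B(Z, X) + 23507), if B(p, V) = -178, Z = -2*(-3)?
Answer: 553783802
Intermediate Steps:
r = 0
Z = 6
(r + 23738)*(B(Z, X) + 23507) = (0 + 23738)*(-178 + 23507) = 23738*23329 = 553783802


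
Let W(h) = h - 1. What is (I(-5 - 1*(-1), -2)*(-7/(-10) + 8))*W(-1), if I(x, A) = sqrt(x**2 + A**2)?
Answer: -174*sqrt(5)/5 ≈ -77.815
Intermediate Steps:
W(h) = -1 + h
I(x, A) = sqrt(A**2 + x**2)
(I(-5 - 1*(-1), -2)*(-7/(-10) + 8))*W(-1) = (sqrt((-2)**2 + (-5 - 1*(-1))**2)*(-7/(-10) + 8))*(-1 - 1) = (sqrt(4 + (-5 + 1)**2)*(-7*(-1/10) + 8))*(-2) = (sqrt(4 + (-4)**2)*(7/10 + 8))*(-2) = (sqrt(4 + 16)*(87/10))*(-2) = (sqrt(20)*(87/10))*(-2) = ((2*sqrt(5))*(87/10))*(-2) = (87*sqrt(5)/5)*(-2) = -174*sqrt(5)/5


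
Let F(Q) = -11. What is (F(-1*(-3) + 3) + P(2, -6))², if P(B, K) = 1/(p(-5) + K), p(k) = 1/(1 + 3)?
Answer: 66049/529 ≈ 124.86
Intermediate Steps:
p(k) = ¼ (p(k) = 1/4 = ¼)
P(B, K) = 1/(¼ + K)
(F(-1*(-3) + 3) + P(2, -6))² = (-11 + 4/(1 + 4*(-6)))² = (-11 + 4/(1 - 24))² = (-11 + 4/(-23))² = (-11 + 4*(-1/23))² = (-11 - 4/23)² = (-257/23)² = 66049/529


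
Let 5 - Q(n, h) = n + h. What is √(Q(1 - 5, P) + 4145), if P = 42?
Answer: 4*√257 ≈ 64.125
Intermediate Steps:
Q(n, h) = 5 - h - n (Q(n, h) = 5 - (n + h) = 5 - (h + n) = 5 + (-h - n) = 5 - h - n)
√(Q(1 - 5, P) + 4145) = √((5 - 1*42 - (1 - 5)) + 4145) = √((5 - 42 - 1*(-4)) + 4145) = √((5 - 42 + 4) + 4145) = √(-33 + 4145) = √4112 = 4*√257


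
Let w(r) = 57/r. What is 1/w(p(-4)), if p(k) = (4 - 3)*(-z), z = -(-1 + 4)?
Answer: 1/19 ≈ 0.052632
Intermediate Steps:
z = -3 (z = -1*3 = -3)
p(k) = 3 (p(k) = (4 - 3)*(-1*(-3)) = 1*3 = 3)
1/w(p(-4)) = 1/(57/3) = 1/(57*(⅓)) = 1/19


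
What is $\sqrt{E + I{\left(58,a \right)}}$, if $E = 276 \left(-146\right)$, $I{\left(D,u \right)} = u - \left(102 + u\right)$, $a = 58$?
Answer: $i \sqrt{40398} \approx 200.99 i$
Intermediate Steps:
$I{\left(D,u \right)} = -102$
$E = -40296$
$\sqrt{E + I{\left(58,a \right)}} = \sqrt{-40296 - 102} = \sqrt{-40398} = i \sqrt{40398}$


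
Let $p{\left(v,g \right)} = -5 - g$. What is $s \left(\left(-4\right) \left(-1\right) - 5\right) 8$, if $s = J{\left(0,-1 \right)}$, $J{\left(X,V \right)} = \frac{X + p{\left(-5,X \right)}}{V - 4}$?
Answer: $-8$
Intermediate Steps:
$J{\left(X,V \right)} = - \frac{5}{-4 + V}$ ($J{\left(X,V \right)} = \frac{X - \left(5 + X\right)}{V - 4} = - \frac{5}{-4 + V}$)
$s = 1$ ($s = - \frac{5}{-4 - 1} = - \frac{5}{-5} = \left(-5\right) \left(- \frac{1}{5}\right) = 1$)
$s \left(\left(-4\right) \left(-1\right) - 5\right) 8 = 1 \left(\left(-4\right) \left(-1\right) - 5\right) 8 = 1 \left(4 - 5\right) 8 = 1 \left(-1\right) 8 = \left(-1\right) 8 = -8$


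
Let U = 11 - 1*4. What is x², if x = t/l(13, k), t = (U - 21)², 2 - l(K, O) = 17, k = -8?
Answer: 38416/225 ≈ 170.74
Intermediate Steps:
U = 7 (U = 11 - 4 = 7)
l(K, O) = -15 (l(K, O) = 2 - 1*17 = 2 - 17 = -15)
t = 196 (t = (7 - 21)² = (-14)² = 196)
x = -196/15 (x = 196/(-15) = 196*(-1/15) = -196/15 ≈ -13.067)
x² = (-196/15)² = 38416/225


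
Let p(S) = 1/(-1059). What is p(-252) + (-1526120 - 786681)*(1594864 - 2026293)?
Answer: 1056680178564110/1059 ≈ 9.9781e+11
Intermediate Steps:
p(S) = -1/1059
p(-252) + (-1526120 - 786681)*(1594864 - 2026293) = -1/1059 + (-1526120 - 786681)*(1594864 - 2026293) = -1/1059 - 2312801*(-431429) = -1/1059 + 997809422629 = 1056680178564110/1059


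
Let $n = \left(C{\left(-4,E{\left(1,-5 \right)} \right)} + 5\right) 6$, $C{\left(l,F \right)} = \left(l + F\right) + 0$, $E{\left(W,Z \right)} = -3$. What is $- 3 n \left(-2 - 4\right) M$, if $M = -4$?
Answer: $864$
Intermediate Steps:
$C{\left(l,F \right)} = F + l$ ($C{\left(l,F \right)} = \left(F + l\right) + 0 = F + l$)
$n = -12$ ($n = \left(\left(-3 - 4\right) + 5\right) 6 = \left(-7 + 5\right) 6 = \left(-2\right) 6 = -12$)
$- 3 n \left(-2 - 4\right) M = - 3 \left(- 12 \left(-2 - 4\right)\right) \left(-4\right) = - 3 \left(\left(-12\right) \left(-6\right)\right) \left(-4\right) = \left(-3\right) 72 \left(-4\right) = \left(-216\right) \left(-4\right) = 864$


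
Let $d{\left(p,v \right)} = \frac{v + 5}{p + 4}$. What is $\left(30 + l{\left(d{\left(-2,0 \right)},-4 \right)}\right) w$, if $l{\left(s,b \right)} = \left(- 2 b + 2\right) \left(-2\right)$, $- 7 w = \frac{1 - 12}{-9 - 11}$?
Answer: $- \frac{11}{14} \approx -0.78571$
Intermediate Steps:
$w = - \frac{11}{140}$ ($w = - \frac{\left(1 - 12\right) \frac{1}{-9 - 11}}{7} = - \frac{\left(-11\right) \frac{1}{-20}}{7} = - \frac{\left(-11\right) \left(- \frac{1}{20}\right)}{7} = \left(- \frac{1}{7}\right) \frac{11}{20} = - \frac{11}{140} \approx -0.078571$)
$d{\left(p,v \right)} = \frac{5 + v}{4 + p}$
$l{\left(s,b \right)} = -4 + 4 b$ ($l{\left(s,b \right)} = \left(2 - 2 b\right) \left(-2\right) = -4 + 4 b$)
$\left(30 + l{\left(d{\left(-2,0 \right)},-4 \right)}\right) w = \left(30 + \left(-4 + 4 \left(-4\right)\right)\right) \left(- \frac{11}{140}\right) = \left(30 - 20\right) \left(- \frac{11}{140}\right) = 10 \left(- \frac{11}{140}\right) = - \frac{11}{14}$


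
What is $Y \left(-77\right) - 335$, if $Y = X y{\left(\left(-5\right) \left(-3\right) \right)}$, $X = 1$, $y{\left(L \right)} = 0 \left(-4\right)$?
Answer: $-335$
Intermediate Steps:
$y{\left(L \right)} = 0$
$Y = 0$ ($Y = 1 \cdot 0 = 0$)
$Y \left(-77\right) - 335 = 0 \left(-77\right) - 335 = 0 - 335 = -335$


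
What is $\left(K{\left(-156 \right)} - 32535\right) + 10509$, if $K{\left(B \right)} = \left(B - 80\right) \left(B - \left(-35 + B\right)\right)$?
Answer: $-30286$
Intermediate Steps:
$K{\left(B \right)} = -2800 + 35 B$ ($K{\left(B \right)} = \left(-80 + B\right) 35 = -2800 + 35 B$)
$\left(K{\left(-156 \right)} - 32535\right) + 10509 = \left(\left(-2800 + 35 \left(-156\right)\right) - 32535\right) + 10509 = \left(\left(-2800 - 5460\right) - 32535\right) + 10509 = \left(-8260 - 32535\right) + 10509 = -40795 + 10509 = -30286$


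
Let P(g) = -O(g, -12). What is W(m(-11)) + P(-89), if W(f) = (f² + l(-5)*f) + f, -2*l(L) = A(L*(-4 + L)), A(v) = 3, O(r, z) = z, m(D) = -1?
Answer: 27/2 ≈ 13.500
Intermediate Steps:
l(L) = -3/2 (l(L) = -½*3 = -3/2)
W(f) = f² - f/2 (W(f) = (f² - 3*f/2) + f = f² - f/2)
P(g) = 12 (P(g) = -1*(-12) = 12)
W(m(-11)) + P(-89) = -(-½ - 1) + 12 = -1*(-3/2) + 12 = 3/2 + 12 = 27/2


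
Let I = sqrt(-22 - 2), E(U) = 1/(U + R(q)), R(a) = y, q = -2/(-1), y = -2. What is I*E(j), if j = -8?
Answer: -I*sqrt(6)/5 ≈ -0.4899*I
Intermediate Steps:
q = 2 (q = -2*(-1) = 2)
R(a) = -2
E(U) = 1/(-2 + U) (E(U) = 1/(U - 2) = 1/(-2 + U))
I = 2*I*sqrt(6) (I = sqrt(-24) = 2*I*sqrt(6) ≈ 4.899*I)
I*E(j) = (2*I*sqrt(6))/(-2 - 8) = (2*I*sqrt(6))/(-10) = (2*I*sqrt(6))*(-1/10) = -I*sqrt(6)/5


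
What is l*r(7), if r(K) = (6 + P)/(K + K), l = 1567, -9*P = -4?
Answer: 45443/63 ≈ 721.32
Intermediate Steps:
P = 4/9 (P = -⅑*(-4) = 4/9 ≈ 0.44444)
r(K) = 29/(9*K) (r(K) = (6 + 4/9)/(K + K) = 58/(9*((2*K))) = 58*(1/(2*K))/9 = 29/(9*K))
l*r(7) = 1567*((29/9)/7) = 1567*((29/9)*(⅐)) = 1567*(29/63) = 45443/63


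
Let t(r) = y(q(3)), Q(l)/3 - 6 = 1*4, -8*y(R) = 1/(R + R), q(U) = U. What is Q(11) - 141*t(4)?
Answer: 527/16 ≈ 32.938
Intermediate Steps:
y(R) = -1/(16*R) (y(R) = -1/(8*(R + R)) = -1/(2*R)/8 = -1/(16*R))
Q(l) = 30 (Q(l) = 18 + 3*(1*4) = 18 + 3*4 = 18 + 12 = 30)
t(r) = -1/48 (t(r) = -1/16/3 = -1/16*1/3 = -1/48)
Q(11) - 141*t(4) = 30 - 141*(-1/48) = 30 + 47/16 = 527/16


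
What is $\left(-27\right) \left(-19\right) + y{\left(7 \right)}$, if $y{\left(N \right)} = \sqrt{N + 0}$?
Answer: $513 + \sqrt{7} \approx 515.65$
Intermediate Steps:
$y{\left(N \right)} = \sqrt{N}$
$\left(-27\right) \left(-19\right) + y{\left(7 \right)} = \left(-27\right) \left(-19\right) + \sqrt{7} = 513 + \sqrt{7}$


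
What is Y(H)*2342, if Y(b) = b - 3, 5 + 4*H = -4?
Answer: -24591/2 ≈ -12296.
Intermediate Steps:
H = -9/4 (H = -5/4 + (¼)*(-4) = -5/4 - 1 = -9/4 ≈ -2.2500)
Y(b) = -3 + b
Y(H)*2342 = (-3 - 9/4)*2342 = -21/4*2342 = -24591/2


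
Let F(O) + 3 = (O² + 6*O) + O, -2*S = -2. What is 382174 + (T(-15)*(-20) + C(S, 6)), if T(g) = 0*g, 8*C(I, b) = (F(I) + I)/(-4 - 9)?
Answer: 19873045/52 ≈ 3.8217e+5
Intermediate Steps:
S = 1 (S = -½*(-2) = 1)
F(O) = -3 + O² + 7*O (F(O) = -3 + ((O² + 6*O) + O) = -3 + (O² + 7*O) = -3 + O² + 7*O)
C(I, b) = 3/104 - I/13 - I²/104 (C(I, b) = (((-3 + I² + 7*I) + I)/(-4 - 9))/8 = ((-3 + I² + 8*I)/(-13))/8 = ((-3 + I² + 8*I)*(-1/13))/8 = (3/13 - 8*I/13 - I²/13)/8 = 3/104 - I/13 - I²/104)
T(g) = 0
382174 + (T(-15)*(-20) + C(S, 6)) = 382174 + (0*(-20) + (3/104 - 1/13*1 - 1/104*1²)) = 382174 + (0 + (3/104 - 1/13 - 1/104*1)) = 382174 + (0 + (3/104 - 1/13 - 1/104)) = 382174 + (0 - 3/52) = 382174 - 3/52 = 19873045/52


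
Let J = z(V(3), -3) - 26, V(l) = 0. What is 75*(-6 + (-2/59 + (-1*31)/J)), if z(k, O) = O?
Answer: -637125/1711 ≈ -372.37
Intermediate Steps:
J = -29 (J = -3 - 26 = -29)
75*(-6 + (-2/59 + (-1*31)/J)) = 75*(-6 + (-2/59 - 1*31/(-29))) = 75*(-6 + (-2*1/59 - 31*(-1/29))) = 75*(-6 + (-2/59 + 31/29)) = 75*(-6 + 1771/1711) = 75*(-8495/1711) = -637125/1711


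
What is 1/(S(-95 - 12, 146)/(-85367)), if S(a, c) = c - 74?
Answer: -85367/72 ≈ -1185.7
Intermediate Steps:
S(a, c) = -74 + c
1/(S(-95 - 12, 146)/(-85367)) = 1/((-74 + 146)/(-85367)) = 1/(72*(-1/85367)) = 1/(-72/85367) = -85367/72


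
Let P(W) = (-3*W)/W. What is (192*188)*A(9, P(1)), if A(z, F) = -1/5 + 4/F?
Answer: -276736/5 ≈ -55347.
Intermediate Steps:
P(W) = -3
A(z, F) = -⅕ + 4/F (A(z, F) = -1*⅕ + 4/F = -⅕ + 4/F)
(192*188)*A(9, P(1)) = (192*188)*((⅕)*(20 - 1*(-3))/(-3)) = 36096*((⅕)*(-⅓)*(20 + 3)) = 36096*((⅕)*(-⅓)*23) = 36096*(-23/15) = -276736/5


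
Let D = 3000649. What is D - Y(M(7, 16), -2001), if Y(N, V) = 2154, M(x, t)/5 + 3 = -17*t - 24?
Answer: 2998495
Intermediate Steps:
M(x, t) = -135 - 85*t (M(x, t) = -15 + 5*(-17*t - 24) = -15 + 5*(-24 - 17*t) = -15 + (-120 - 85*t) = -135 - 85*t)
D - Y(M(7, 16), -2001) = 3000649 - 1*2154 = 3000649 - 2154 = 2998495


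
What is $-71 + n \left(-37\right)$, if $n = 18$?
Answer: $-737$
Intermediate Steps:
$-71 + n \left(-37\right) = -71 + 18 \left(-37\right) = -71 - 666 = -737$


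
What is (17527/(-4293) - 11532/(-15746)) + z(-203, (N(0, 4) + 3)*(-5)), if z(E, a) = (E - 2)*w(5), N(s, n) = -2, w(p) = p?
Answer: -34756995358/33798789 ≈ -1028.3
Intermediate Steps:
z(E, a) = -10 + 5*E (z(E, a) = (E - 2)*5 = (-2 + E)*5 = -10 + 5*E)
(17527/(-4293) - 11532/(-15746)) + z(-203, (N(0, 4) + 3)*(-5)) = (17527/(-4293) - 11532/(-15746)) + (-10 + 5*(-203)) = (17527*(-1/4293) - 11532*(-1/15746)) + (-10 - 1015) = (-17527/4293 + 5766/7873) - 1025 = -113236633/33798789 - 1025 = -34756995358/33798789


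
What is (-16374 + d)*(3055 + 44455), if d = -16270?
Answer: -1550916440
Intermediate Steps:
(-16374 + d)*(3055 + 44455) = (-16374 - 16270)*(3055 + 44455) = -32644*47510 = -1550916440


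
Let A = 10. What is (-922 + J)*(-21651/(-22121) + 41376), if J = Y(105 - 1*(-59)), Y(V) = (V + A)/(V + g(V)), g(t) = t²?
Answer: -3805992833554077/99765710 ≈ -3.8149e+7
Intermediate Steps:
Y(V) = (10 + V)/(V + V²) (Y(V) = (V + 10)/(V + V²) = (10 + V)/(V + V²))
J = 29/4510 (J = (10 + (105 - 1*(-59)))/((105 - 1*(-59))*(1 + (105 - 1*(-59)))) = (10 + (105 + 59))/((105 + 59)*(1 + (105 + 59))) = (10 + 164)/(164*(1 + 164)) = (1/164)*174/165 = (1/164)*(1/165)*174 = 29/4510 ≈ 0.0064302)
(-922 + J)*(-21651/(-22121) + 41376) = (-922 + 29/4510)*(-21651/(-22121) + 41376) = -4158191*(-21651*(-1/22121) + 41376)/4510 = -4158191*(21651/22121 + 41376)/4510 = -4158191/4510*915300147/22121 = -3805992833554077/99765710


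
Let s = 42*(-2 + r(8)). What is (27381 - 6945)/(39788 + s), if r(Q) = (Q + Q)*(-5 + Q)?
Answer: 5109/10430 ≈ 0.48984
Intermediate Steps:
r(Q) = 2*Q*(-5 + Q) (r(Q) = (2*Q)*(-5 + Q) = 2*Q*(-5 + Q))
s = 1932 (s = 42*(-2 + 2*8*(-5 + 8)) = 42*(-2 + 2*8*3) = 42*(-2 + 48) = 42*46 = 1932)
(27381 - 6945)/(39788 + s) = (27381 - 6945)/(39788 + 1932) = 20436/41720 = 20436*(1/41720) = 5109/10430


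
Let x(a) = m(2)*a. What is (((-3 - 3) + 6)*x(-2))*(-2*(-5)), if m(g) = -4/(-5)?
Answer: 0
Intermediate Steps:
m(g) = ⅘ (m(g) = -4*(-⅕) = ⅘)
x(a) = 4*a/5
(((-3 - 3) + 6)*x(-2))*(-2*(-5)) = (((-3 - 3) + 6)*((⅘)*(-2)))*(-2*(-5)) = ((-6 + 6)*(-8/5))*10 = (0*(-8/5))*10 = 0*10 = 0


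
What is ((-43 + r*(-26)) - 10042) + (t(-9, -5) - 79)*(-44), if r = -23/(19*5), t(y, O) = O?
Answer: -606357/95 ≈ -6382.7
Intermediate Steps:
r = -23/95 ≈ -0.24211
((-43 + r*(-26)) - 10042) + (t(-9, -5) - 79)*(-44) = ((-43 - 23/95*(-26)) - 10042) + (-5 - 79)*(-44) = ((-43 + 598/95) - 10042) - 84*(-44) = (-3487/95 - 10042) + 3696 = -957477/95 + 3696 = -606357/95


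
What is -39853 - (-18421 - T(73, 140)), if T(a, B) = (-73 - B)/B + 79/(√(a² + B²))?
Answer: -3000693/140 + 79*√24929/24929 ≈ -21433.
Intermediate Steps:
T(a, B) = 79/√(B² + a²) + (-73 - B)/B (T(a, B) = (-73 - B)/B + 79/(√(B² + a²)) = (-73 - B)/B + 79/√(B² + a²) = 79/√(B² + a²) + (-73 - B)/B)
-39853 - (-18421 - T(73, 140)) = -39853 - (-18421 - (-1 - 73/140 + 79/√(140² + 73²))) = -39853 - (-18421 - (-1 - 73*1/140 + 79/√(19600 + 5329))) = -39853 - (-18421 - (-1 - 73/140 + 79/√24929)) = -39853 - (-18421 - (-1 - 73/140 + 79*(√24929/24929))) = -39853 - (-18421 - (-1 - 73/140 + 79*√24929/24929)) = -39853 - (-18421 - (-213/140 + 79*√24929/24929)) = -39853 - (-18421 + (213/140 - 79*√24929/24929)) = -39853 - (-2578727/140 - 79*√24929/24929) = -39853 + (2578727/140 + 79*√24929/24929) = -3000693/140 + 79*√24929/24929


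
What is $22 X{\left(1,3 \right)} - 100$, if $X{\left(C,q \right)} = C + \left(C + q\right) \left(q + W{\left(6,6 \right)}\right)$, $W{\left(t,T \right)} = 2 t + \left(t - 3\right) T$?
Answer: $2826$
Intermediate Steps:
$W{\left(t,T \right)} = 2 t + T \left(-3 + t\right)$ ($W{\left(t,T \right)} = 2 t + \left(t - 3\right) T = 2 t + \left(-3 + t\right) T = 2 t + T \left(-3 + t\right)$)
$X{\left(C,q \right)} = C + \left(30 + q\right) \left(C + q\right)$ ($X{\left(C,q \right)} = C + \left(C + q\right) \left(q + \left(\left(-3\right) 6 + 2 \cdot 6 + 6 \cdot 6\right)\right) = C + \left(C + q\right) \left(q + \left(-18 + 12 + 36\right)\right) = C + \left(C + q\right) \left(q + 30\right) = C + \left(C + q\right) \left(30 + q\right) = C + \left(30 + q\right) \left(C + q\right)$)
$22 X{\left(1,3 \right)} - 100 = 22 \left(3^{2} + 30 \cdot 3 + 31 \cdot 1 + 1 \cdot 3\right) - 100 = 22 \left(9 + 90 + 31 + 3\right) - 100 = 22 \cdot 133 - 100 = 2926 - 100 = 2826$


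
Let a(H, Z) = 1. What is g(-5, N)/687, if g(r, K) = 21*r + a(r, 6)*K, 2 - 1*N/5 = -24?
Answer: 25/687 ≈ 0.036390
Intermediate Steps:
N = 130 (N = 10 - 5*(-24) = 10 + 120 = 130)
g(r, K) = K + 21*r (g(r, K) = 21*r + 1*K = 21*r + K = K + 21*r)
g(-5, N)/687 = (130 + 21*(-5))/687 = (130 - 105)*(1/687) = 25*(1/687) = 25/687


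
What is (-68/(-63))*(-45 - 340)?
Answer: -3740/9 ≈ -415.56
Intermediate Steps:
(-68/(-63))*(-45 - 340) = -68*(-1/63)*(-385) = (68/63)*(-385) = -3740/9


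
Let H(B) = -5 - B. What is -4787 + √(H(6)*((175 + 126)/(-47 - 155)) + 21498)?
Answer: -4787 + √877873214/202 ≈ -4640.3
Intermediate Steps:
-4787 + √(H(6)*((175 + 126)/(-47 - 155)) + 21498) = -4787 + √((-5 - 1*6)*((175 + 126)/(-47 - 155)) + 21498) = -4787 + √((-5 - 6)*(301/(-202)) + 21498) = -4787 + √(-3311*(-1)/202 + 21498) = -4787 + √(-11*(-301/202) + 21498) = -4787 + √(3311/202 + 21498) = -4787 + √(4345907/202) = -4787 + √877873214/202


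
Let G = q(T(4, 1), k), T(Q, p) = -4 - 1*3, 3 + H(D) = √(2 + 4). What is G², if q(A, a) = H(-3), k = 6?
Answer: (3 - √6)² ≈ 0.30306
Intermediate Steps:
H(D) = -3 + √6 (H(D) = -3 + √(2 + 4) = -3 + √6)
T(Q, p) = -7 (T(Q, p) = -4 - 3 = -7)
q(A, a) = -3 + √6
G = -3 + √6 ≈ -0.55051
G² = (-3 + √6)²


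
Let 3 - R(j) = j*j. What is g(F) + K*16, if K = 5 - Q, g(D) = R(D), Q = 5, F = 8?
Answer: -61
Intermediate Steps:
R(j) = 3 - j² (R(j) = 3 - j*j = 3 - j²)
g(D) = 3 - D²
K = 0 (K = 5 - 1*5 = 5 - 5 = 0)
g(F) + K*16 = (3 - 1*8²) + 0*16 = (3 - 1*64) + 0 = (3 - 64) + 0 = -61 + 0 = -61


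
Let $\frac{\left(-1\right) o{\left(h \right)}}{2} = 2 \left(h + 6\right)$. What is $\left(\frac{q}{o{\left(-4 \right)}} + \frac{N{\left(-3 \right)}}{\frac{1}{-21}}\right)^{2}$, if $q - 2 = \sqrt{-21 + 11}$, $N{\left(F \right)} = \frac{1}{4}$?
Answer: $\frac{\left(44 + i \sqrt{10}\right)^{2}}{64} \approx 30.094 + 4.3481 i$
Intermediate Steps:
$o{\left(h \right)} = -24 - 4 h$ ($o{\left(h \right)} = - 2 \cdot 2 \left(h + 6\right) = - 2 \cdot 2 \left(6 + h\right) = - 2 \left(12 + 2 h\right) = -24 - 4 h$)
$N{\left(F \right)} = \frac{1}{4}$
$q = 2 + i \sqrt{10}$ ($q = 2 + \sqrt{-21 + 11} = 2 + \sqrt{-10} = 2 + i \sqrt{10} \approx 2.0 + 3.1623 i$)
$\left(\frac{q}{o{\left(-4 \right)}} + \frac{N{\left(-3 \right)}}{\frac{1}{-21}}\right)^{2} = \left(\frac{2 + i \sqrt{10}}{-24 - -16} + \frac{1}{4 \frac{1}{-21}}\right)^{2} = \left(\frac{2 + i \sqrt{10}}{-24 + 16} + \frac{1}{4 \left(- \frac{1}{21}\right)}\right)^{2} = \left(\frac{2 + i \sqrt{10}}{-8} + \frac{1}{4} \left(-21\right)\right)^{2} = \left(\left(2 + i \sqrt{10}\right) \left(- \frac{1}{8}\right) - \frac{21}{4}\right)^{2} = \left(\left(- \frac{1}{4} - \frac{i \sqrt{10}}{8}\right) - \frac{21}{4}\right)^{2} = \left(- \frac{11}{2} - \frac{i \sqrt{10}}{8}\right)^{2}$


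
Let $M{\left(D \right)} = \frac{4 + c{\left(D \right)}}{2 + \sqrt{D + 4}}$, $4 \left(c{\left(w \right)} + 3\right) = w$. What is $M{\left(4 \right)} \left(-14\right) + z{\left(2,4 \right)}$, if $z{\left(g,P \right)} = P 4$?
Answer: $30 - 14 \sqrt{2} \approx 10.201$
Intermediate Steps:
$c{\left(w \right)} = -3 + \frac{w}{4}$
$z{\left(g,P \right)} = 4 P$
$M{\left(D \right)} = \frac{1 + \frac{D}{4}}{2 + \sqrt{4 + D}}$ ($M{\left(D \right)} = \frac{4 + \left(-3 + \frac{D}{4}\right)}{2 + \sqrt{D + 4}} = \frac{1 + \frac{D}{4}}{2 + \sqrt{4 + D}}$)
$M{\left(4 \right)} \left(-14\right) + z{\left(2,4 \right)} = \frac{4 + 4}{4 \left(2 + \sqrt{4 + 4}\right)} \left(-14\right) + 4 \cdot 4 = \frac{1}{4} \frac{1}{2 + \sqrt{8}} \cdot 8 \left(-14\right) + 16 = \frac{1}{4} \frac{1}{2 + 2 \sqrt{2}} \cdot 8 \left(-14\right) + 16 = \frac{2}{2 + 2 \sqrt{2}} \left(-14\right) + 16 = - \frac{28}{2 + 2 \sqrt{2}} + 16 = 16 - \frac{28}{2 + 2 \sqrt{2}}$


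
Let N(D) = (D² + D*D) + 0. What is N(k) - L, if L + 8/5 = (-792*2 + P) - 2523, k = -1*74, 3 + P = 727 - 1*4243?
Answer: 92898/5 ≈ 18580.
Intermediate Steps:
P = -3519 (P = -3 + (727 - 1*4243) = -3 + (727 - 4243) = -3 - 3516 = -3519)
k = -74
N(D) = 2*D² (N(D) = (D² + D²) + 0 = 2*D² + 0 = 2*D²)
L = -38138/5 (L = -8/5 + ((-792*2 - 3519) - 2523) = -8/5 + ((-1584 - 3519) - 2523) = -8/5 + (-5103 - 2523) = -8/5 - 7626 = -38138/5 ≈ -7627.6)
N(k) - L = 2*(-74)² - 1*(-38138/5) = 2*5476 + 38138/5 = 10952 + 38138/5 = 92898/5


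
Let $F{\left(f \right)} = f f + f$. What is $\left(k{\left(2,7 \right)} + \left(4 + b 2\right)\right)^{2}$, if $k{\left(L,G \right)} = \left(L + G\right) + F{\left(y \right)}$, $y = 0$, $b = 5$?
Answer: $529$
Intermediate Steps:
$F{\left(f \right)} = f + f^{2}$ ($F{\left(f \right)} = f^{2} + f = f + f^{2}$)
$k{\left(L,G \right)} = G + L$ ($k{\left(L,G \right)} = \left(L + G\right) + 0 \left(1 + 0\right) = \left(G + L\right) + 0 \cdot 1 = \left(G + L\right) + 0 = G + L$)
$\left(k{\left(2,7 \right)} + \left(4 + b 2\right)\right)^{2} = \left(\left(7 + 2\right) + \left(4 + 5 \cdot 2\right)\right)^{2} = \left(9 + \left(4 + 10\right)\right)^{2} = \left(9 + 14\right)^{2} = 23^{2} = 529$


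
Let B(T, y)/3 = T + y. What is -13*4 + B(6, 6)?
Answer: -16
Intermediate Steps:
B(T, y) = 3*T + 3*y (B(T, y) = 3*(T + y) = 3*T + 3*y)
-13*4 + B(6, 6) = -13*4 + (3*6 + 3*6) = -52 + (18 + 18) = -52 + 36 = -16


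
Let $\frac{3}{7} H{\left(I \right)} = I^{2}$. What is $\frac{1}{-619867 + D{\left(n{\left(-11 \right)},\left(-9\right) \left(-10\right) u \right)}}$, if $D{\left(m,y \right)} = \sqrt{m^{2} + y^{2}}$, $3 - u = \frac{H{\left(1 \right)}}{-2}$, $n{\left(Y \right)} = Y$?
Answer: $- \frac{619867}{384234956943} - \frac{\sqrt{140746}}{384234956943} \approx -1.6142 \cdot 10^{-6}$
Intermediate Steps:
$H{\left(I \right)} = \frac{7 I^{2}}{3}$
$u = \frac{25}{6}$ ($u = 3 - \frac{\frac{7}{3} \cdot 1^{2}}{-2} = 3 - \frac{7}{3} \cdot 1 \left(- \frac{1}{2}\right) = 3 - \frac{7}{3} \left(- \frac{1}{2}\right) = 3 - - \frac{7}{6} = 3 + \frac{7}{6} = \frac{25}{6} \approx 4.1667$)
$\frac{1}{-619867 + D{\left(n{\left(-11 \right)},\left(-9\right) \left(-10\right) u \right)}} = \frac{1}{-619867 + \sqrt{\left(-11\right)^{2} + \left(\left(-9\right) \left(-10\right) \frac{25}{6}\right)^{2}}} = \frac{1}{-619867 + \sqrt{121 + \left(90 \cdot \frac{25}{6}\right)^{2}}} = \frac{1}{-619867 + \sqrt{121 + 375^{2}}} = \frac{1}{-619867 + \sqrt{121 + 140625}} = \frac{1}{-619867 + \sqrt{140746}}$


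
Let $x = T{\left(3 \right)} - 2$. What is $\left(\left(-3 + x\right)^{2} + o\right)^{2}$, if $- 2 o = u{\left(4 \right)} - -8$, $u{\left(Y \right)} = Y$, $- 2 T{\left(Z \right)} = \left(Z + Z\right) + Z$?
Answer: $\frac{113569}{16} \approx 7098.1$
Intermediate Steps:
$T{\left(Z \right)} = - \frac{3 Z}{2}$ ($T{\left(Z \right)} = - \frac{\left(Z + Z\right) + Z}{2} = - \frac{2 Z + Z}{2} = - \frac{3 Z}{2}$)
$x = - \frac{13}{2}$ ($x = \left(- \frac{3}{2}\right) 3 - 2 = - \frac{9}{2} - 2 = - \frac{13}{2} \approx -6.5$)
$o = -6$ ($o = - \frac{4 - -8}{2} = - \frac{4 + 8}{2} = \left(- \frac{1}{2}\right) 12 = -6$)
$\left(\left(-3 + x\right)^{2} + o\right)^{2} = \left(\left(-3 - \frac{13}{2}\right)^{2} - 6\right)^{2} = \left(\left(- \frac{19}{2}\right)^{2} - 6\right)^{2} = \left(\frac{361}{4} - 6\right)^{2} = \left(\frac{337}{4}\right)^{2} = \frac{113569}{16}$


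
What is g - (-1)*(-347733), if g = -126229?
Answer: -473962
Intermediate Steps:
g - (-1)*(-347733) = -126229 - (-1)*(-347733) = -126229 - 1*347733 = -126229 - 347733 = -473962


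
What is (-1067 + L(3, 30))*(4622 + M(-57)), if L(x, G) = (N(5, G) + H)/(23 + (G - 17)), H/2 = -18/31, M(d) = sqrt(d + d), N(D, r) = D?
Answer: -2751599083/558 - 1190653*I*sqrt(114)/1116 ≈ -4.9312e+6 - 11391.0*I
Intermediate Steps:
M(d) = sqrt(2)*sqrt(d) (M(d) = sqrt(2*d) = sqrt(2)*sqrt(d))
H = -36/31 (H = 2*(-18/31) = -36/31 ≈ -1.1613)
L(x, G) = 119/(31*(6 + G)) (L(x, G) = (5 - 36/31)/(23 + (G - 17)) = 119/(31*(23 + (-17 + G))) = 119/(31*(6 + G)))
(-1067 + L(3, 30))*(4622 + M(-57)) = (-1067 + 119/(31*(6 + 30)))*(4622 + sqrt(2)*sqrt(-57)) = (-1067 + (119/31)/36)*(4622 + sqrt(2)*(I*sqrt(57))) = (-1067 + (119/31)*(1/36))*(4622 + I*sqrt(114)) = (-1067 + 119/1116)*(4622 + I*sqrt(114)) = -1190653*(4622 + I*sqrt(114))/1116 = -2751599083/558 - 1190653*I*sqrt(114)/1116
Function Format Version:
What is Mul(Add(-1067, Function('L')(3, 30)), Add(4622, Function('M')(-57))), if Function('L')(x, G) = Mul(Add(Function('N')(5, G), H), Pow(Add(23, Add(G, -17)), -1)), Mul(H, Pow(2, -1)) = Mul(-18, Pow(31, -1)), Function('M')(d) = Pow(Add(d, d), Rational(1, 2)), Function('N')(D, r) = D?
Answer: Add(Rational(-2751599083, 558), Mul(Rational(-1190653, 1116), I, Pow(114, Rational(1, 2)))) ≈ Add(-4.9312e+6, Mul(-11391., I))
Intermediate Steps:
Function('M')(d) = Mul(Pow(2, Rational(1, 2)), Pow(d, Rational(1, 2))) (Function('M')(d) = Pow(Mul(2, d), Rational(1, 2)) = Mul(Pow(2, Rational(1, 2)), Pow(d, Rational(1, 2))))
H = Rational(-36, 31) (H = Mul(2, Mul(-18, Pow(31, -1))) = Mul(2, Mul(-18, Rational(1, 31))) = Mul(2, Rational(-18, 31)) = Rational(-36, 31) ≈ -1.1613)
Function('L')(x, G) = Mul(Rational(119, 31), Pow(Add(6, G), -1)) (Function('L')(x, G) = Mul(Add(5, Rational(-36, 31)), Pow(Add(23, Add(G, -17)), -1)) = Mul(Rational(119, 31), Pow(Add(23, Add(-17, G)), -1)) = Mul(Rational(119, 31), Pow(Add(6, G), -1)))
Mul(Add(-1067, Function('L')(3, 30)), Add(4622, Function('M')(-57))) = Mul(Add(-1067, Mul(Rational(119, 31), Pow(Add(6, 30), -1))), Add(4622, Mul(Pow(2, Rational(1, 2)), Pow(-57, Rational(1, 2))))) = Mul(Add(-1067, Mul(Rational(119, 31), Pow(36, -1))), Add(4622, Mul(Pow(2, Rational(1, 2)), Mul(I, Pow(57, Rational(1, 2)))))) = Mul(Add(-1067, Mul(Rational(119, 31), Rational(1, 36))), Add(4622, Mul(I, Pow(114, Rational(1, 2))))) = Mul(Add(-1067, Rational(119, 1116)), Add(4622, Mul(I, Pow(114, Rational(1, 2))))) = Mul(Rational(-1190653, 1116), Add(4622, Mul(I, Pow(114, Rational(1, 2))))) = Add(Rational(-2751599083, 558), Mul(Rational(-1190653, 1116), I, Pow(114, Rational(1, 2))))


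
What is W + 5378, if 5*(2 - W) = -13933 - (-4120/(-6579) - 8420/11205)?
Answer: 66891231319/8190855 ≈ 8166.6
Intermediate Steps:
W = 22840813129/8190855 (W = 2 - (-13933 - (-4120/(-6579) - 8420/11205))/5 = 2 - (-13933 - (-4120*(-1/6579) - 8420*1/11205))/5 = 2 - (-13933 - (4120/6579 - 1684/2241))/5 = 2 - (-13933 - 1*(-205124/1638171))/5 = 2 - (-13933 + 205124/1638171)/5 = 2 - ⅕*(-22824431419/1638171) = 2 + 22824431419/8190855 = 22840813129/8190855 ≈ 2788.6)
W + 5378 = 22840813129/8190855 + 5378 = 66891231319/8190855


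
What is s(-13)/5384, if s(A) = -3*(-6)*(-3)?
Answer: -27/2692 ≈ -0.010030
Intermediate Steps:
s(A) = -54 (s(A) = 18*(-3) = -54)
s(-13)/5384 = -54/5384 = -54*1/5384 = -27/2692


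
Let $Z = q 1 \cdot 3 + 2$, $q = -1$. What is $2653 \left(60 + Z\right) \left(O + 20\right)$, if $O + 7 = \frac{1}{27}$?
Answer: $\frac{55097504}{27} \approx 2.0406 \cdot 10^{6}$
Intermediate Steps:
$Z = -1$ ($Z = - 1 \cdot 3 + 2 = \left(-1\right) 3 + 2 = -3 + 2 = -1$)
$O = - \frac{188}{27}$ ($O = -7 + \frac{1}{27} = - \frac{188}{27} \approx -6.963$)
$2653 \left(60 + Z\right) \left(O + 20\right) = 2653 \left(60 - 1\right) \left(- \frac{188}{27} + 20\right) = 2653 \cdot 59 \cdot \frac{352}{27} = 2653 \cdot \frac{20768}{27} = \frac{55097504}{27}$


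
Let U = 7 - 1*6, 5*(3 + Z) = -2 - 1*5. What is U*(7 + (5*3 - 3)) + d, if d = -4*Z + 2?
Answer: 193/5 ≈ 38.600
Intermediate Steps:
Z = -22/5 (Z = -3 + (-2 - 1*5)/5 = -3 + (-2 - 5)/5 = -3 + (⅕)*(-7) = -3 - 7/5 = -22/5 ≈ -4.4000)
U = 1 (U = 7 - 6 = 1)
d = 98/5 (d = -4*(-22/5) + 2 = 88/5 + 2 = 98/5 ≈ 19.600)
U*(7 + (5*3 - 3)) + d = 1*(7 + (5*3 - 3)) + 98/5 = 1*(7 + (15 - 3)) + 98/5 = 1*(7 + 12) + 98/5 = 1*19 + 98/5 = 19 + 98/5 = 193/5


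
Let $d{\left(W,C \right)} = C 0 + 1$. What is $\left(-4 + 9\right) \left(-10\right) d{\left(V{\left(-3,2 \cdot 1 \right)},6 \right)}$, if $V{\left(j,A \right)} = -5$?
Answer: $-50$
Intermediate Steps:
$d{\left(W,C \right)} = 1$ ($d{\left(W,C \right)} = 0 + 1 = 1$)
$\left(-4 + 9\right) \left(-10\right) d{\left(V{\left(-3,2 \cdot 1 \right)},6 \right)} = \left(-4 + 9\right) \left(-10\right) 1 = 5 \left(-10\right) 1 = \left(-50\right) 1 = -50$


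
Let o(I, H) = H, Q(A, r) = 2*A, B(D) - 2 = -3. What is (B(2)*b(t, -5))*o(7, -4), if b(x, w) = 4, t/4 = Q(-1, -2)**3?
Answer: 16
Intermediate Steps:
B(D) = -1 (B(D) = 2 - 3 = -1)
t = -32 (t = 4*(2*(-1))**3 = 4*(-2)**3 = 4*(-8) = -32)
(B(2)*b(t, -5))*o(7, -4) = -1*4*(-4) = -4*(-4) = 16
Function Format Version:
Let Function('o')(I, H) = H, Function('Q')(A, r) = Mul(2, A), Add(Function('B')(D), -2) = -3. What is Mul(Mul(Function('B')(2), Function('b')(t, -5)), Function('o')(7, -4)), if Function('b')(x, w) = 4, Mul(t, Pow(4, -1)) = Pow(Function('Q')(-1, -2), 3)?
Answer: 16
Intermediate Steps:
Function('B')(D) = -1 (Function('B')(D) = Add(2, -3) = -1)
t = -32 (t = Mul(4, Pow(Mul(2, -1), 3)) = Mul(4, Pow(-2, 3)) = Mul(4, -8) = -32)
Mul(Mul(Function('B')(2), Function('b')(t, -5)), Function('o')(7, -4)) = Mul(Mul(-1, 4), -4) = Mul(-4, -4) = 16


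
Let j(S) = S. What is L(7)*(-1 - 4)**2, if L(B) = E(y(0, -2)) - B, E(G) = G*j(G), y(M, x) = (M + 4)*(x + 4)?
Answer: 1425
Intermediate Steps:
y(M, x) = (4 + M)*(4 + x)
E(G) = G**2 (E(G) = G*G = G**2)
L(B) = 64 - B (L(B) = (16 + 4*0 + 4*(-2) + 0*(-2))**2 - B = (16 + 0 - 8 + 0)**2 - B = 8**2 - B = 64 - B)
L(7)*(-1 - 4)**2 = (64 - 1*7)*(-1 - 4)**2 = (64 - 7)*(-5)**2 = 57*25 = 1425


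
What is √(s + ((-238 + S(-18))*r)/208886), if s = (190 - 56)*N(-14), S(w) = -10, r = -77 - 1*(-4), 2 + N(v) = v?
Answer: 2*I*√5846634018955/104443 ≈ 46.302*I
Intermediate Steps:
N(v) = -2 + v
r = -73 (r = -77 + 4 = -73)
s = -2144 (s = (190 - 56)*(-2 - 14) = 134*(-16) = -2144)
√(s + ((-238 + S(-18))*r)/208886) = √(-2144 + ((-238 - 10)*(-73))/208886) = √(-2144 - 248*(-73)*(1/208886)) = √(-2144 + 18104*(1/208886)) = √(-2144 + 9052/104443) = √(-223916740/104443) = 2*I*√5846634018955/104443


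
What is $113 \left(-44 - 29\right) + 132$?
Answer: $-8117$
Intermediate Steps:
$113 \left(-44 - 29\right) + 132 = 113 \left(-73\right) + 132 = -8249 + 132 = -8117$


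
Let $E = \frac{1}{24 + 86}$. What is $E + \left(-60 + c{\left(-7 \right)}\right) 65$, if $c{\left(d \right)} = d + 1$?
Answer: $- \frac{471899}{110} \approx -4290.0$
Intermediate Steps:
$c{\left(d \right)} = 1 + d$
$E = \frac{1}{110} \approx 0.0090909$
$E + \left(-60 + c{\left(-7 \right)}\right) 65 = \frac{1}{110} + \left(-60 + \left(1 - 7\right)\right) 65 = \frac{1}{110} + \left(-60 - 6\right) 65 = \frac{1}{110} - 4290 = - \frac{471899}{110}$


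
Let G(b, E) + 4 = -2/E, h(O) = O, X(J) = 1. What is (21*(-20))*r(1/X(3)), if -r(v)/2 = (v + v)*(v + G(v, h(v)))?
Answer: -8400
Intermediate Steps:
G(b, E) = -4 - 2/E
r(v) = -4*v*(-4 + v - 2/v) (r(v) = -2*(v + v)*(v + (-4 - 2/v)) = -2*2*v*(-4 + v - 2/v) = -4*v*(-4 + v - 2/v))
(21*(-20))*r(1/X(3)) = (21*(-20))*(8 + 4*(1/1)*(4 - 1/1)) = -420*(8 + 4*(1*1)*(4 - 1)) = -420*(8 + 4*1*(4 - 1*1)) = -420*(8 + 4*1*(4 - 1)) = -420*(8 + 4*1*3) = -420*(8 + 12) = -420*20 = -8400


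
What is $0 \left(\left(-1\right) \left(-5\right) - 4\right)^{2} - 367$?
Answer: $-367$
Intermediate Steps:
$0 \left(\left(-1\right) \left(-5\right) - 4\right)^{2} - 367 = 0 \left(5 - 4\right)^{2} - 367 = 0 \cdot 1^{2} - 367 = 0 \cdot 1 - 367 = 0 - 367 = -367$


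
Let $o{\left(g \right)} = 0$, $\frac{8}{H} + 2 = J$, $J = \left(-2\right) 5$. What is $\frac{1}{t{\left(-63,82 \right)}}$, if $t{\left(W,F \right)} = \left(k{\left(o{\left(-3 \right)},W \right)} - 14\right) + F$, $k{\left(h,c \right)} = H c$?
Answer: $\frac{1}{110} \approx 0.0090909$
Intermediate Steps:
$J = -10$
$H = - \frac{2}{3}$ ($H = \frac{8}{-2 - 10} = \frac{8}{-12} = 8 \left(- \frac{1}{12}\right) = - \frac{2}{3} \approx -0.66667$)
$k{\left(h,c \right)} = - \frac{2 c}{3}$
$t{\left(W,F \right)} = -14 + F - \frac{2 W}{3}$ ($t{\left(W,F \right)} = \left(- \frac{2 W}{3} - 14\right) + F = \left(-14 - \frac{2 W}{3}\right) + F = -14 + F - \frac{2 W}{3}$)
$\frac{1}{t{\left(-63,82 \right)}} = \frac{1}{-14 + 82 - -42} = \frac{1}{-14 + 82 + 42} = \frac{1}{110}$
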